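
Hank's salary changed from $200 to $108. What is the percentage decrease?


Find the absolute change:
|108 - 200| = 92
Divide by original and multiply by 100:
92 / 200 x 100 = 46%

46%


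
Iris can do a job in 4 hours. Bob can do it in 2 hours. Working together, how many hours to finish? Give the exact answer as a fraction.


Iris's rate: 1/4 of the job per hour
Bob's rate: 1/2 of the job per hour
Combined rate: 1/4 + 1/2 = 3/4 per hour
Time = 1 / (3/4) = 4/3 hours (≈ 1.33 hours)

4/3 hours


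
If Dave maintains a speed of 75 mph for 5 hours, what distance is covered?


Use the formula: distance = speed x time
Speed = 75 mph, Time = 5 hours
75 x 5 = 375 miles

375 miles


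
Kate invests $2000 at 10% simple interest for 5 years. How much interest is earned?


Use the formula I = P x R x T / 100
P x R x T = 2000 x 10 x 5 = 100000
I = 100000 / 100 = $1000

$1000


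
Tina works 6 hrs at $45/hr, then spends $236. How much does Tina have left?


Calculate earnings:
6 x $45 = $270
Subtract spending:
$270 - $236 = $34

$34


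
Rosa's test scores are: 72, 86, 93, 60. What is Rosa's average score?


Add the scores:
72 + 86 + 93 + 60 = 311
Divide by the number of tests:
311 / 4 = 77.75

77.75


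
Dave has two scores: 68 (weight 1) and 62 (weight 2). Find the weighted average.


Weighted sum:
1 x 68 + 2 x 62 = 192
Total weight:
1 + 2 = 3
Weighted average:
192 / 3 = 64

64


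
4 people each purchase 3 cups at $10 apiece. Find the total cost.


Cost per person:
3 x $10 = $30
Group total:
4 x $30 = $120

$120


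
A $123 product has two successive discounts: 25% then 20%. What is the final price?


First discount:
25% of $123 = $30.75
Price after first discount:
$123 - $30.75 = $92.25
Second discount:
20% of $92.25 = $18.45
Final price:
$92.25 - $18.45 = $73.80

$73.80


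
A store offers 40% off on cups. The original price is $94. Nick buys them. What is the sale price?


Calculate the discount amount:
40% of $94 = $37.60
Subtract from original:
$94 - $37.60 = $56.40

$56.40


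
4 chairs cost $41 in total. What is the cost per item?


Total cost: $41
Number of items: 4
Unit price: $41 / 4 = $10.25

$10.25


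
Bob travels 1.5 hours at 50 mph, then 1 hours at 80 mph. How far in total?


Leg 1 distance:
50 x 1.5 = 75 miles
Leg 2 distance:
80 x 1 = 80 miles
Total distance:
75 + 80 = 155 miles

155 miles


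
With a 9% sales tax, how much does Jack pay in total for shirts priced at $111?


Calculate the tax:
9% of $111 = $9.99
Add tax to price:
$111 + $9.99 = $120.99

$120.99


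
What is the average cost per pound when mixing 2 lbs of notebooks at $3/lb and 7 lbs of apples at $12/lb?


Cost of notebooks:
2 x $3 = $6
Cost of apples:
7 x $12 = $84
Total cost: $6 + $84 = $90
Total weight: 9 lbs
Average: $90 / 9 = $10/lb

$10/lb


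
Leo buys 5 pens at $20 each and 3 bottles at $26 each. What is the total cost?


Cost of pens:
5 x $20 = $100
Cost of bottles:
3 x $26 = $78
Add both:
$100 + $78 = $178

$178


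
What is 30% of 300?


Convert percentage to decimal:
30% = 0.3
Multiply:
300 x 0.3 = 90

90


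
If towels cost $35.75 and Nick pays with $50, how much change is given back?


Start with the amount paid:
$50
Subtract the price:
$50 - $35.75 = $14.25

$14.25


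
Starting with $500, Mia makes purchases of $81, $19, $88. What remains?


Add up expenses:
$81 + $19 + $88 = $188
Subtract from budget:
$500 - $188 = $312

$312


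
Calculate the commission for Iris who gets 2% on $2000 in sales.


Convert rate to decimal:
2% = 0.02
Multiply by sales:
$2000 x 0.02 = $40

$40


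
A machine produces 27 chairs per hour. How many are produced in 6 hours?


Production rate: 27 chairs per hour
Time: 6 hours
Total: 27 x 6 = 162 chairs

162 chairs


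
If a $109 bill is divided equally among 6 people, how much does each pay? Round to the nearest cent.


Total bill: $109
Number of people: 6
Each pays: $109 / 6 = $18.1666... ≈ $18.17

$18.17


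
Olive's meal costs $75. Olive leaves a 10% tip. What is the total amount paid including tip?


Calculate the tip:
10% of $75 = $7.50
Add tip to meal cost:
$75 + $7.50 = $82.50

$82.50


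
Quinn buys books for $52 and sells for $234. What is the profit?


Selling price = $234
Cost price = $52
Profit = selling price - cost price:
Profit = $234 - $52 = $182

$182


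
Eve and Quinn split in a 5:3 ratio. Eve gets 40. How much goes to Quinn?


Find the multiplier:
40 / 5 = 8
Apply to Quinn's share:
3 x 8 = 24

24


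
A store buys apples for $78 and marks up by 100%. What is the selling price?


Calculate the markup amount:
100% of $78 = $78
Add to cost:
$78 + $78 = $156

$156


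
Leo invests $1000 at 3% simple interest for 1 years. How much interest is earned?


Use the formula I = P x R x T / 100
P x R x T = 1000 x 3 x 1 = 3000
I = 3000 / 100 = $30

$30


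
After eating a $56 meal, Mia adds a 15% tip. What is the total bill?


Calculate the tip:
15% of $56 = $8.40
Add tip to meal cost:
$56 + $8.40 = $64.40

$64.40


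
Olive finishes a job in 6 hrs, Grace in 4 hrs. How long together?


Olive's rate: 1/6 of the job per hour
Grace's rate: 1/4 of the job per hour
Combined rate: 1/6 + 1/4 = 5/12 per hour
Time = 1 / (5/12) = 12/5 = 2.4 hours

2.4 hours


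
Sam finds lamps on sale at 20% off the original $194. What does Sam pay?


Calculate the discount amount:
20% of $194 = $38.80
Subtract from original:
$194 - $38.80 = $155.20

$155.20


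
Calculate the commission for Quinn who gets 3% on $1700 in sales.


Convert rate to decimal:
3% = 0.03
Multiply by sales:
$1700 x 0.03 = $51

$51


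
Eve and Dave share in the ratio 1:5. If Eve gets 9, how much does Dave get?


Find the multiplier:
9 / 1 = 9
Apply to Dave's share:
5 x 9 = 45

45


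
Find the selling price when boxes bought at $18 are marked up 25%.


Calculate the markup amount:
25% of $18 = $4.50
Add to cost:
$18 + $4.50 = $22.50

$22.50


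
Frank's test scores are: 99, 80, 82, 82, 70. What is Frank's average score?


Add the scores:
99 + 80 + 82 + 82 + 70 = 413
Divide by the number of tests:
413 / 5 = 82.6

82.6


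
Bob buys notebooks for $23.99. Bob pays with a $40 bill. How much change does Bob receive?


Start with the amount paid:
$40
Subtract the price:
$40 - $23.99 = $16.01

$16.01


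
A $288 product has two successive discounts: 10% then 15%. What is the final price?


First discount:
10% of $288 = $28.80
Price after first discount:
$288 - $28.80 = $259.20
Second discount:
15% of $259.20 = $38.88
Final price:
$259.20 - $38.88 = $220.32

$220.32


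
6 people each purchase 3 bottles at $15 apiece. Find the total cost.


Cost per person:
3 x $15 = $45
Group total:
6 x $45 = $270

$270


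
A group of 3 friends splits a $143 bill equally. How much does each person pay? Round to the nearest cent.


Total bill: $143
Number of people: 3
Each pays: $143 / 3 = $47.6666... ≈ $47.67

$47.67


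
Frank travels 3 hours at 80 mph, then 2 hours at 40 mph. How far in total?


Leg 1 distance:
80 x 3 = 240 miles
Leg 2 distance:
40 x 2 = 80 miles
Total distance:
240 + 80 = 320 miles

320 miles


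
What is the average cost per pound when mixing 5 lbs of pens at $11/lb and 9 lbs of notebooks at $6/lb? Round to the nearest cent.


Cost of pens:
5 x $11 = $55
Cost of notebooks:
9 x $6 = $54
Total cost: $55 + $54 = $109
Total weight: 14 lbs
Average: $109 / 14 = $7.7857... ≈ $7.79/lb

$7.79/lb


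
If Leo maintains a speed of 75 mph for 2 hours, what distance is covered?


Use the formula: distance = speed x time
Speed = 75 mph, Time = 2 hours
75 x 2 = 150 miles

150 miles


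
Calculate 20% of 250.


Convert percentage to decimal:
20% = 0.2
Multiply:
250 x 0.2 = 50

50


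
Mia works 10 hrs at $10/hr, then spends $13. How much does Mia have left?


Calculate earnings:
10 x $10 = $100
Subtract spending:
$100 - $13 = $87

$87


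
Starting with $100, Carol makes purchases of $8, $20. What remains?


Add up expenses:
$8 + $20 = $28
Subtract from budget:
$100 - $28 = $72

$72


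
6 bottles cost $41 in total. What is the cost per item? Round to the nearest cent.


Total cost: $41
Number of items: 6
Unit price: $41 / 6 = $6.8333... ≈ $6.83

$6.83


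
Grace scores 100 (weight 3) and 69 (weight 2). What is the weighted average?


Weighted sum:
3 x 100 + 2 x 69 = 438
Total weight:
3 + 2 = 5
Weighted average:
438 / 5 = 87.6

87.6


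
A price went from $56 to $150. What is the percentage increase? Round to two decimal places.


Find the absolute change:
|150 - 56| = 94
Divide by original and multiply by 100:
94 / 56 x 100 = 167.8571...% ≈ 167.86%

167.86%


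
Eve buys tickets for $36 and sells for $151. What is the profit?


Selling price = $151
Cost price = $36
Profit = selling price - cost price:
Profit = $151 - $36 = $115

$115


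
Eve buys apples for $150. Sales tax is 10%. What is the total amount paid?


Calculate the tax:
10% of $150 = $15
Add tax to price:
$150 + $15 = $165

$165


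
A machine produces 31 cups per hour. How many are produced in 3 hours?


Production rate: 31 cups per hour
Time: 3 hours
Total: 31 x 3 = 93 cups

93 cups


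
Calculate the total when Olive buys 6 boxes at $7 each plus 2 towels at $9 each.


Cost of boxes:
6 x $7 = $42
Cost of towels:
2 x $9 = $18
Add both:
$42 + $18 = $60

$60


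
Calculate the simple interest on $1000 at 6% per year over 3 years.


Use the formula I = P x R x T / 100
P x R x T = 1000 x 6 x 3 = 18000
I = 18000 / 100 = $180

$180


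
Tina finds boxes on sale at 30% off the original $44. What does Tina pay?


Calculate the discount amount:
30% of $44 = $13.20
Subtract from original:
$44 - $13.20 = $30.80

$30.80


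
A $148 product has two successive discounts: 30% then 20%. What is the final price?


First discount:
30% of $148 = $44.40
Price after first discount:
$148 - $44.40 = $103.60
Second discount:
20% of $103.60 = $20.72
Final price:
$103.60 - $20.72 = $82.88

$82.88


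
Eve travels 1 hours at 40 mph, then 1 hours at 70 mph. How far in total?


Leg 1 distance:
40 x 1 = 40 miles
Leg 2 distance:
70 x 1 = 70 miles
Total distance:
40 + 70 = 110 miles

110 miles


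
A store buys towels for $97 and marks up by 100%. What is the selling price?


Calculate the markup amount:
100% of $97 = $97
Add to cost:
$97 + $97 = $194

$194


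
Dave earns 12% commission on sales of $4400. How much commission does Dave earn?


Convert rate to decimal:
12% = 0.12
Multiply by sales:
$4400 x 0.12 = $528

$528


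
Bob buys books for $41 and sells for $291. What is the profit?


Selling price = $291
Cost price = $41
Profit = selling price - cost price:
Profit = $291 - $41 = $250

$250


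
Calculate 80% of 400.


Convert percentage to decimal:
80% = 0.8
Multiply:
400 x 0.8 = 320

320


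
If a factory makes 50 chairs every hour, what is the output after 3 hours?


Production rate: 50 chairs per hour
Time: 3 hours
Total: 50 x 3 = 150 chairs

150 chairs


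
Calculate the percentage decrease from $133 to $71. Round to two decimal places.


Find the absolute change:
|71 - 133| = 62
Divide by original and multiply by 100:
62 / 133 x 100 = 46.6165...% ≈ 46.62%

46.62%


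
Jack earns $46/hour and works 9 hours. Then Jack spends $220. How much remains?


Calculate earnings:
9 x $46 = $414
Subtract spending:
$414 - $220 = $194

$194


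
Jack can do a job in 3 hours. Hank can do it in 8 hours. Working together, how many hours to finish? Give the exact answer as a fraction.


Jack's rate: 1/3 of the job per hour
Hank's rate: 1/8 of the job per hour
Combined rate: 1/3 + 1/8 = 11/24 per hour
Time = 1 / (11/24) = 24/11 hours (≈ 2.18 hours)

24/11 hours


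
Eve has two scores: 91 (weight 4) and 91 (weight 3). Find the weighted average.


Weighted sum:
4 x 91 + 3 x 91 = 637
Total weight:
4 + 3 = 7
Weighted average:
637 / 7 = 91

91


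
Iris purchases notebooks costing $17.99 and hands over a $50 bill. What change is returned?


Start with the amount paid:
$50
Subtract the price:
$50 - $17.99 = $32.01

$32.01


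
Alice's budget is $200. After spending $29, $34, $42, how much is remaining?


Add up expenses:
$29 + $34 + $42 = $105
Subtract from budget:
$200 - $105 = $95

$95


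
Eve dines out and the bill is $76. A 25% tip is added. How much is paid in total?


Calculate the tip:
25% of $76 = $19
Add tip to meal cost:
$76 + $19 = $95

$95


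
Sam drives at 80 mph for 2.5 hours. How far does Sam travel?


Use the formula: distance = speed x time
Speed = 80 mph, Time = 2.5 hours
80 x 2.5 = 200 miles

200 miles


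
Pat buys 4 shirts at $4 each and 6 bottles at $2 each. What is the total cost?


Cost of shirts:
4 x $4 = $16
Cost of bottles:
6 x $2 = $12
Add both:
$16 + $12 = $28

$28


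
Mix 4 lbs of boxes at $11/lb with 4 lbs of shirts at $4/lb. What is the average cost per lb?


Cost of boxes:
4 x $11 = $44
Cost of shirts:
4 x $4 = $16
Total cost: $44 + $16 = $60
Total weight: 8 lbs
Average: $60 / 8 = $7.50/lb

$7.50/lb


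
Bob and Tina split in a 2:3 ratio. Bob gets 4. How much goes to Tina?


Find the multiplier:
4 / 2 = 2
Apply to Tina's share:
3 x 2 = 6

6


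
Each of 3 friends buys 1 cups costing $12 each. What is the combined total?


Cost per person:
1 x $12 = $12
Group total:
3 x $12 = $36

$36


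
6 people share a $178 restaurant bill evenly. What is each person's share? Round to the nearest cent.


Total bill: $178
Number of people: 6
Each pays: $178 / 6 = $29.6666... ≈ $29.67

$29.67


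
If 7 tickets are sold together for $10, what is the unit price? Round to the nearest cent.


Total cost: $10
Number of items: 7
Unit price: $10 / 7 = $1.4285... ≈ $1.43

$1.43


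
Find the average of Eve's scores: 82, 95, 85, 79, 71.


Add the scores:
82 + 95 + 85 + 79 + 71 = 412
Divide by the number of tests:
412 / 5 = 82.4

82.4


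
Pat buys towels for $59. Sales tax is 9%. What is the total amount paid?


Calculate the tax:
9% of $59 = $5.31
Add tax to price:
$59 + $5.31 = $64.31

$64.31


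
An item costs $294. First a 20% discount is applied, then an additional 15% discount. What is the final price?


First discount:
20% of $294 = $58.80
Price after first discount:
$294 - $58.80 = $235.20
Second discount:
15% of $235.20 = $35.28
Final price:
$235.20 - $35.28 = $199.92

$199.92


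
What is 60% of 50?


Convert percentage to decimal:
60% = 0.6
Multiply:
50 x 0.6 = 30

30


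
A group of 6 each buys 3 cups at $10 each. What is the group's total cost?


Cost per person:
3 x $10 = $30
Group total:
6 x $30 = $180

$180


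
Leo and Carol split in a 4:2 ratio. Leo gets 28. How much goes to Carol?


Find the multiplier:
28 / 4 = 7
Apply to Carol's share:
2 x 7 = 14

14


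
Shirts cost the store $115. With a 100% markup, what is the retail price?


Calculate the markup amount:
100% of $115 = $115
Add to cost:
$115 + $115 = $230

$230


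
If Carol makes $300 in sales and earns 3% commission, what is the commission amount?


Convert rate to decimal:
3% = 0.03
Multiply by sales:
$300 x 0.03 = $9

$9


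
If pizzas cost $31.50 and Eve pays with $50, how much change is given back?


Start with the amount paid:
$50
Subtract the price:
$50 - $31.50 = $18.50

$18.50


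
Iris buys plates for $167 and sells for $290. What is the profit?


Selling price = $290
Cost price = $167
Profit = selling price - cost price:
Profit = $290 - $167 = $123

$123


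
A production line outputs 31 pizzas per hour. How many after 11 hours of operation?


Production rate: 31 pizzas per hour
Time: 11 hours
Total: 31 x 11 = 341 pizzas

341 pizzas


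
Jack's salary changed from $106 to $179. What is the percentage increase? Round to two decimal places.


Find the absolute change:
|179 - 106| = 73
Divide by original and multiply by 100:
73 / 106 x 100 = 68.8679...% ≈ 68.87%

68.87%


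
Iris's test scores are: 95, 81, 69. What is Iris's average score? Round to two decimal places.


Add the scores:
95 + 81 + 69 = 245
Divide by the number of tests:
245 / 3 = 81.6666... ≈ 81.67

81.67


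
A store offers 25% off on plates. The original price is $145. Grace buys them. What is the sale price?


Calculate the discount amount:
25% of $145 = $36.25
Subtract from original:
$145 - $36.25 = $108.75

$108.75


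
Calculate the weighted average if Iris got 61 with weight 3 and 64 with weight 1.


Weighted sum:
3 x 61 + 1 x 64 = 247
Total weight:
3 + 1 = 4
Weighted average:
247 / 4 = 61.75

61.75


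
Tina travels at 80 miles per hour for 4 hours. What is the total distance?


Use the formula: distance = speed x time
Speed = 80 mph, Time = 4 hours
80 x 4 = 320 miles

320 miles


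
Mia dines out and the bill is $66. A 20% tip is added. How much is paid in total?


Calculate the tip:
20% of $66 = $13.20
Add tip to meal cost:
$66 + $13.20 = $79.20

$79.20


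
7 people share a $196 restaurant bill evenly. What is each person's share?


Total bill: $196
Number of people: 7
Each pays: $196 / 7 = $28

$28


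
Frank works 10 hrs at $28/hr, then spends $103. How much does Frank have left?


Calculate earnings:
10 x $28 = $280
Subtract spending:
$280 - $103 = $177

$177


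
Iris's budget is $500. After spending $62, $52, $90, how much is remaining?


Add up expenses:
$62 + $52 + $90 = $204
Subtract from budget:
$500 - $204 = $296

$296


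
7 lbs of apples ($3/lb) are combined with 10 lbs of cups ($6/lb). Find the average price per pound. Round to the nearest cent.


Cost of apples:
7 x $3 = $21
Cost of cups:
10 x $6 = $60
Total cost: $21 + $60 = $81
Total weight: 17 lbs
Average: $81 / 17 = $4.7647... ≈ $4.76/lb

$4.76/lb


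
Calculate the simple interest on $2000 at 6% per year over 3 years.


Use the formula I = P x R x T / 100
P x R x T = 2000 x 6 x 3 = 36000
I = 36000 / 100 = $360

$360


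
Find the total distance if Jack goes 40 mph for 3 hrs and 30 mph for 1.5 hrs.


Leg 1 distance:
40 x 3 = 120 miles
Leg 2 distance:
30 x 1.5 = 45 miles
Total distance:
120 + 45 = 165 miles

165 miles


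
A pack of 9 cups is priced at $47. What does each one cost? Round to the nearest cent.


Total cost: $47
Number of items: 9
Unit price: $47 / 9 = $5.2222... ≈ $5.22

$5.22


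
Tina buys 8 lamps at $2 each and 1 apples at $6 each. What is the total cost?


Cost of lamps:
8 x $2 = $16
Cost of apples:
1 x $6 = $6
Add both:
$16 + $6 = $22

$22


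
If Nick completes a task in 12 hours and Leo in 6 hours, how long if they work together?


Nick's rate: 1/12 of the job per hour
Leo's rate: 1/6 of the job per hour
Combined rate: 1/12 + 1/6 = 1/4 per hour
Time = 1 / (1/4) = 4 hours

4 hours


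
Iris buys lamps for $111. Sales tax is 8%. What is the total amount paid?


Calculate the tax:
8% of $111 = $8.88
Add tax to price:
$111 + $8.88 = $119.88

$119.88


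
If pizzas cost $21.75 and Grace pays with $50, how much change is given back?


Start with the amount paid:
$50
Subtract the price:
$50 - $21.75 = $28.25

$28.25


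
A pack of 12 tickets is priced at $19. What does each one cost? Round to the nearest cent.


Total cost: $19
Number of items: 12
Unit price: $19 / 12 = $1.5833... ≈ $1.58

$1.58


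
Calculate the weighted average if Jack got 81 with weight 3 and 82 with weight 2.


Weighted sum:
3 x 81 + 2 x 82 = 407
Total weight:
3 + 2 = 5
Weighted average:
407 / 5 = 81.4

81.4


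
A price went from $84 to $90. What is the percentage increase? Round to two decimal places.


Find the absolute change:
|90 - 84| = 6
Divide by original and multiply by 100:
6 / 84 x 100 = 7.1428...% ≈ 7.14%

7.14%


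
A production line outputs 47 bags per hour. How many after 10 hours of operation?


Production rate: 47 bags per hour
Time: 10 hours
Total: 47 x 10 = 470 bags

470 bags


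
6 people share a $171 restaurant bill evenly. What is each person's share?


Total bill: $171
Number of people: 6
Each pays: $171 / 6 = $28.50

$28.50


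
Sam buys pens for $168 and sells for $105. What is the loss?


Selling price = $105
Cost price = $168
Loss = cost price - selling price:
Loss = $168 - $105 = $63

$63


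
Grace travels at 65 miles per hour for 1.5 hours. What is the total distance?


Use the formula: distance = speed x time
Speed = 65 mph, Time = 1.5 hours
65 x 1.5 = 97.5 miles

97.5 miles


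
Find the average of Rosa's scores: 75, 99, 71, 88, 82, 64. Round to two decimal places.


Add the scores:
75 + 99 + 71 + 88 + 82 + 64 = 479
Divide by the number of tests:
479 / 6 = 79.8333... ≈ 79.83

79.83


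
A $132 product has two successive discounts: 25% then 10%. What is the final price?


First discount:
25% of $132 = $33
Price after first discount:
$132 - $33 = $99
Second discount:
10% of $99 = $9.90
Final price:
$99 - $9.90 = $89.10

$89.10


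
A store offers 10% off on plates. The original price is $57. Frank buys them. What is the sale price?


Calculate the discount amount:
10% of $57 = $5.70
Subtract from original:
$57 - $5.70 = $51.30

$51.30


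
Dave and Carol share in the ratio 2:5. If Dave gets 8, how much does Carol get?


Find the multiplier:
8 / 2 = 4
Apply to Carol's share:
5 x 4 = 20

20


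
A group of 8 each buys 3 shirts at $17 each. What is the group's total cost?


Cost per person:
3 x $17 = $51
Group total:
8 x $51 = $408

$408


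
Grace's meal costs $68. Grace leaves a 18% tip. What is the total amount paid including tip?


Calculate the tip:
18% of $68 = $12.24
Add tip to meal cost:
$68 + $12.24 = $80.24

$80.24


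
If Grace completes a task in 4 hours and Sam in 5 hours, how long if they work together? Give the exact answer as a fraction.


Grace's rate: 1/4 of the job per hour
Sam's rate: 1/5 of the job per hour
Combined rate: 1/4 + 1/5 = 9/20 per hour
Time = 1 / (9/20) = 20/9 hours (≈ 2.22 hours)

20/9 hours


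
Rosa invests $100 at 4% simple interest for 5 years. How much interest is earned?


Use the formula I = P x R x T / 100
P x R x T = 100 x 4 x 5 = 2000
I = 2000 / 100 = $20

$20


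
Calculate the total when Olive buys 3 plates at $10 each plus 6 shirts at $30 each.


Cost of plates:
3 x $10 = $30
Cost of shirts:
6 x $30 = $180
Add both:
$30 + $180 = $210

$210


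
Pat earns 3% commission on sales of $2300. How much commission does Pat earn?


Convert rate to decimal:
3% = 0.03
Multiply by sales:
$2300 x 0.03 = $69

$69


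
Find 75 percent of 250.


Convert percentage to decimal:
75% = 0.75
Multiply:
250 x 0.75 = 187.5

187.5


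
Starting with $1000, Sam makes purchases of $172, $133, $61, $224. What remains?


Add up expenses:
$172 + $133 + $61 + $224 = $590
Subtract from budget:
$1000 - $590 = $410

$410


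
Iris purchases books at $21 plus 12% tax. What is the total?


Calculate the tax:
12% of $21 = $2.52
Add tax to price:
$21 + $2.52 = $23.52

$23.52


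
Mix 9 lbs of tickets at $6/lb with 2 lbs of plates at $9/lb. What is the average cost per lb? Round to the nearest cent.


Cost of tickets:
9 x $6 = $54
Cost of plates:
2 x $9 = $18
Total cost: $54 + $18 = $72
Total weight: 11 lbs
Average: $72 / 11 = $6.5454... ≈ $6.55/lb

$6.55/lb


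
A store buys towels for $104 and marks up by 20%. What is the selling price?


Calculate the markup amount:
20% of $104 = $20.80
Add to cost:
$104 + $20.80 = $124.80

$124.80


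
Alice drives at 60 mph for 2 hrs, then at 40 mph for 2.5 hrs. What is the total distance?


Leg 1 distance:
60 x 2 = 120 miles
Leg 2 distance:
40 x 2.5 = 100 miles
Total distance:
120 + 100 = 220 miles

220 miles


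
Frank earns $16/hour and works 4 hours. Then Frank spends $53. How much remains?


Calculate earnings:
4 x $16 = $64
Subtract spending:
$64 - $53 = $11

$11


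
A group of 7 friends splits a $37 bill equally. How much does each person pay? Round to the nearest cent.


Total bill: $37
Number of people: 7
Each pays: $37 / 7 = $5.2857... ≈ $5.29

$5.29


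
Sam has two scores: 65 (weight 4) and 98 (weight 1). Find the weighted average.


Weighted sum:
4 x 65 + 1 x 98 = 358
Total weight:
4 + 1 = 5
Weighted average:
358 / 5 = 71.6

71.6


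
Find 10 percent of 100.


Convert percentage to decimal:
10% = 0.1
Multiply:
100 x 0.1 = 10

10


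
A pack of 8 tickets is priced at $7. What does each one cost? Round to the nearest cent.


Total cost: $7
Number of items: 8
Unit price: $7 / 8 = $0.875 ≈ $0.88

$0.88


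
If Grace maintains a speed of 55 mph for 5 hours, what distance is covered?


Use the formula: distance = speed x time
Speed = 55 mph, Time = 5 hours
55 x 5 = 275 miles

275 miles


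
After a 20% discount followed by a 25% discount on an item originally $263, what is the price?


First discount:
20% of $263 = $52.60
Price after first discount:
$263 - $52.60 = $210.40
Second discount:
25% of $210.40 = $52.60
Final price:
$210.40 - $52.60 = $157.80

$157.80


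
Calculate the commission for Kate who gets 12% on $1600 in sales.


Convert rate to decimal:
12% = 0.12
Multiply by sales:
$1600 x 0.12 = $192

$192


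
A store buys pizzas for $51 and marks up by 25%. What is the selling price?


Calculate the markup amount:
25% of $51 = $12.75
Add to cost:
$51 + $12.75 = $63.75

$63.75


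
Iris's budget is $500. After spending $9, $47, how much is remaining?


Add up expenses:
$9 + $47 = $56
Subtract from budget:
$500 - $56 = $444

$444


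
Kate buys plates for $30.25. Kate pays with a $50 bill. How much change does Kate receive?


Start with the amount paid:
$50
Subtract the price:
$50 - $30.25 = $19.75

$19.75


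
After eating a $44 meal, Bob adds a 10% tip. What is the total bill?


Calculate the tip:
10% of $44 = $4.40
Add tip to meal cost:
$44 + $4.40 = $48.40

$48.40


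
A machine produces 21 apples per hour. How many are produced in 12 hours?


Production rate: 21 apples per hour
Time: 12 hours
Total: 21 x 12 = 252 apples

252 apples


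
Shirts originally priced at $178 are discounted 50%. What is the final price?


Calculate the discount amount:
50% of $178 = $89
Subtract from original:
$178 - $89 = $89

$89


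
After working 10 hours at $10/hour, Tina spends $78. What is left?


Calculate earnings:
10 x $10 = $100
Subtract spending:
$100 - $78 = $22

$22


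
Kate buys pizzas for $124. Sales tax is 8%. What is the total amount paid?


Calculate the tax:
8% of $124 = $9.92
Add tax to price:
$124 + $9.92 = $133.92

$133.92


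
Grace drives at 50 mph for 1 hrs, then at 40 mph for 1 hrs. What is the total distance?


Leg 1 distance:
50 x 1 = 50 miles
Leg 2 distance:
40 x 1 = 40 miles
Total distance:
50 + 40 = 90 miles

90 miles


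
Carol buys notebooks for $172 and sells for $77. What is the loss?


Selling price = $77
Cost price = $172
Loss = cost price - selling price:
Loss = $172 - $77 = $95

$95


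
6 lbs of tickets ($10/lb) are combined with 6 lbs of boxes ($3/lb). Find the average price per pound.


Cost of tickets:
6 x $10 = $60
Cost of boxes:
6 x $3 = $18
Total cost: $60 + $18 = $78
Total weight: 12 lbs
Average: $78 / 12 = $6.50/lb

$6.50/lb


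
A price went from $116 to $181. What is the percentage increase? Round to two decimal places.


Find the absolute change:
|181 - 116| = 65
Divide by original and multiply by 100:
65 / 116 x 100 = 56.0344...% ≈ 56.03%

56.03%


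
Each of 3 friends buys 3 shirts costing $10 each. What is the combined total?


Cost per person:
3 x $10 = $30
Group total:
3 x $30 = $90

$90


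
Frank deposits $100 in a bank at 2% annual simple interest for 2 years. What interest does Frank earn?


Use the formula I = P x R x T / 100
P x R x T = 100 x 2 x 2 = 400
I = 400 / 100 = $4

$4


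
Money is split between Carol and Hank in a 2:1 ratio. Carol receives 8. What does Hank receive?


Find the multiplier:
8 / 2 = 4
Apply to Hank's share:
1 x 4 = 4

4


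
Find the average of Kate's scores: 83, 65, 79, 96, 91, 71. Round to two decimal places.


Add the scores:
83 + 65 + 79 + 96 + 91 + 71 = 485
Divide by the number of tests:
485 / 6 = 80.8333... ≈ 80.83

80.83


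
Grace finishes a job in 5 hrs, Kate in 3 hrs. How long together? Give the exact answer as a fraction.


Grace's rate: 1/5 of the job per hour
Kate's rate: 1/3 of the job per hour
Combined rate: 1/5 + 1/3 = 8/15 per hour
Time = 1 / (8/15) = 15/8 hours (≈ 1.88 hours)

15/8 hours


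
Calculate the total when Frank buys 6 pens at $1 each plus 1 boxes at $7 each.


Cost of pens:
6 x $1 = $6
Cost of boxes:
1 x $7 = $7
Add both:
$6 + $7 = $13

$13


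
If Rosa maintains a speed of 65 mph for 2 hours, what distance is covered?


Use the formula: distance = speed x time
Speed = 65 mph, Time = 2 hours
65 x 2 = 130 miles

130 miles


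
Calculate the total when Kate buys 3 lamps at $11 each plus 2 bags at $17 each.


Cost of lamps:
3 x $11 = $33
Cost of bags:
2 x $17 = $34
Add both:
$33 + $34 = $67

$67


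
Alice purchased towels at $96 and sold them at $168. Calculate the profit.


Selling price = $168
Cost price = $96
Profit = selling price - cost price:
Profit = $168 - $96 = $72

$72


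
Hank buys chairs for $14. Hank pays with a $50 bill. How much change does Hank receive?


Start with the amount paid:
$50
Subtract the price:
$50 - $14 = $36

$36


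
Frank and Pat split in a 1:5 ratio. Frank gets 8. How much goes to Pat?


Find the multiplier:
8 / 1 = 8
Apply to Pat's share:
5 x 8 = 40

40


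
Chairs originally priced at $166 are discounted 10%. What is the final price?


Calculate the discount amount:
10% of $166 = $16.60
Subtract from original:
$166 - $16.60 = $149.40

$149.40


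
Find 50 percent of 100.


Convert percentage to decimal:
50% = 0.5
Multiply:
100 x 0.5 = 50

50


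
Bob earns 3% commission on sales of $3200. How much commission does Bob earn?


Convert rate to decimal:
3% = 0.03
Multiply by sales:
$3200 x 0.03 = $96

$96


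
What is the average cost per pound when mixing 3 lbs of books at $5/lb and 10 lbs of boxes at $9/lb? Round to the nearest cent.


Cost of books:
3 x $5 = $15
Cost of boxes:
10 x $9 = $90
Total cost: $15 + $90 = $105
Total weight: 13 lbs
Average: $105 / 13 = $8.0769... ≈ $8.08/lb

$8.08/lb


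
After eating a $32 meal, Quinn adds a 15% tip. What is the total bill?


Calculate the tip:
15% of $32 = $4.80
Add tip to meal cost:
$32 + $4.80 = $36.80

$36.80


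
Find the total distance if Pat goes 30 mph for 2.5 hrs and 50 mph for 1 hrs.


Leg 1 distance:
30 x 2.5 = 75 miles
Leg 2 distance:
50 x 1 = 50 miles
Total distance:
75 + 50 = 125 miles

125 miles


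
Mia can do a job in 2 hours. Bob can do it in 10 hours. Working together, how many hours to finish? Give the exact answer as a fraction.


Mia's rate: 1/2 of the job per hour
Bob's rate: 1/10 of the job per hour
Combined rate: 1/2 + 1/10 = 3/5 per hour
Time = 1 / (3/5) = 5/3 hours (≈ 1.67 hours)

5/3 hours


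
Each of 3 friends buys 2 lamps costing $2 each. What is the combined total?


Cost per person:
2 x $2 = $4
Group total:
3 x $4 = $12

$12


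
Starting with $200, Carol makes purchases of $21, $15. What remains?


Add up expenses:
$21 + $15 = $36
Subtract from budget:
$200 - $36 = $164

$164


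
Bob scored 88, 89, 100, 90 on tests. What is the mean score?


Add the scores:
88 + 89 + 100 + 90 = 367
Divide by the number of tests:
367 / 4 = 91.75

91.75


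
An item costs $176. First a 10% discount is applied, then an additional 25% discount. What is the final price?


First discount:
10% of $176 = $17.60
Price after first discount:
$176 - $17.60 = $158.40
Second discount:
25% of $158.40 = $39.60
Final price:
$158.40 - $39.60 = $118.80

$118.80


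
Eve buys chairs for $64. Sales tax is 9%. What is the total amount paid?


Calculate the tax:
9% of $64 = $5.76
Add tax to price:
$64 + $5.76 = $69.76

$69.76


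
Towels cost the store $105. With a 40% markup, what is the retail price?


Calculate the markup amount:
40% of $105 = $42
Add to cost:
$105 + $42 = $147

$147


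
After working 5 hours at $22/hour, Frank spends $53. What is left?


Calculate earnings:
5 x $22 = $110
Subtract spending:
$110 - $53 = $57

$57


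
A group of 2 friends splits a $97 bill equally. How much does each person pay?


Total bill: $97
Number of people: 2
Each pays: $97 / 2 = $48.50

$48.50


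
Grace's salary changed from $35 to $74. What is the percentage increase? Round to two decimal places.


Find the absolute change:
|74 - 35| = 39
Divide by original and multiply by 100:
39 / 35 x 100 = 111.4285...% ≈ 111.43%

111.43%


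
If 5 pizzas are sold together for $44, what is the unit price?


Total cost: $44
Number of items: 5
Unit price: $44 / 5 = $8.80

$8.80


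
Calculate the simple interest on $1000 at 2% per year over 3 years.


Use the formula I = P x R x T / 100
P x R x T = 1000 x 2 x 3 = 6000
I = 6000 / 100 = $60

$60


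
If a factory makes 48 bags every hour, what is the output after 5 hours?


Production rate: 48 bags per hour
Time: 5 hours
Total: 48 x 5 = 240 bags

240 bags


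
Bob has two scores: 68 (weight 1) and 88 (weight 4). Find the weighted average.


Weighted sum:
1 x 68 + 4 x 88 = 420
Total weight:
1 + 4 = 5
Weighted average:
420 / 5 = 84

84


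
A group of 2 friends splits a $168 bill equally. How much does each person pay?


Total bill: $168
Number of people: 2
Each pays: $168 / 2 = $84

$84


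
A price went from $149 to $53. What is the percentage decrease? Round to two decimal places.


Find the absolute change:
|53 - 149| = 96
Divide by original and multiply by 100:
96 / 149 x 100 = 64.4295...% ≈ 64.43%

64.43%


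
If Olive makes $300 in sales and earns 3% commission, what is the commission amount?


Convert rate to decimal:
3% = 0.03
Multiply by sales:
$300 x 0.03 = $9

$9


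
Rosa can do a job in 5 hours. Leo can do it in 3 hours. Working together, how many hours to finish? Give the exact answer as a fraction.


Rosa's rate: 1/5 of the job per hour
Leo's rate: 1/3 of the job per hour
Combined rate: 1/5 + 1/3 = 8/15 per hour
Time = 1 / (8/15) = 15/8 hours (≈ 1.88 hours)

15/8 hours


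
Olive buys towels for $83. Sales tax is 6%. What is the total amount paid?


Calculate the tax:
6% of $83 = $4.98
Add tax to price:
$83 + $4.98 = $87.98

$87.98


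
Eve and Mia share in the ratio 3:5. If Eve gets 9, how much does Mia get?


Find the multiplier:
9 / 3 = 3
Apply to Mia's share:
5 x 3 = 15

15


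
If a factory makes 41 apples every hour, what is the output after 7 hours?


Production rate: 41 apples per hour
Time: 7 hours
Total: 41 x 7 = 287 apples

287 apples


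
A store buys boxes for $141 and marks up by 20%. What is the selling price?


Calculate the markup amount:
20% of $141 = $28.20
Add to cost:
$141 + $28.20 = $169.20

$169.20


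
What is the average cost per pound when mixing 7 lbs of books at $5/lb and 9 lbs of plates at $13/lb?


Cost of books:
7 x $5 = $35
Cost of plates:
9 x $13 = $117
Total cost: $35 + $117 = $152
Total weight: 16 lbs
Average: $152 / 16 = $9.50/lb

$9.50/lb


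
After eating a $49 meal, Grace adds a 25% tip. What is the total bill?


Calculate the tip:
25% of $49 = $12.25
Add tip to meal cost:
$49 + $12.25 = $61.25

$61.25


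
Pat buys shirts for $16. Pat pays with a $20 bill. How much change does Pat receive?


Start with the amount paid:
$20
Subtract the price:
$20 - $16 = $4

$4


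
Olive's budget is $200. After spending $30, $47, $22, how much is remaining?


Add up expenses:
$30 + $47 + $22 = $99
Subtract from budget:
$200 - $99 = $101

$101


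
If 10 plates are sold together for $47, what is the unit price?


Total cost: $47
Number of items: 10
Unit price: $47 / 10 = $4.70

$4.70


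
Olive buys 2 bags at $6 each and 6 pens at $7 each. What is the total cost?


Cost of bags:
2 x $6 = $12
Cost of pens:
6 x $7 = $42
Add both:
$12 + $42 = $54

$54


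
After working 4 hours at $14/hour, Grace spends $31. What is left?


Calculate earnings:
4 x $14 = $56
Subtract spending:
$56 - $31 = $25

$25


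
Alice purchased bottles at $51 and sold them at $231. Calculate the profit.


Selling price = $231
Cost price = $51
Profit = selling price - cost price:
Profit = $231 - $51 = $180

$180


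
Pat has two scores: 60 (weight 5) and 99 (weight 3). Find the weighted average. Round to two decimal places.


Weighted sum:
5 x 60 + 3 x 99 = 597
Total weight:
5 + 3 = 8
Weighted average:
597 / 8 = 74.625 ≈ 74.63

74.63


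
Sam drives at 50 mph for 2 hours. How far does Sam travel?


Use the formula: distance = speed x time
Speed = 50 mph, Time = 2 hours
50 x 2 = 100 miles

100 miles


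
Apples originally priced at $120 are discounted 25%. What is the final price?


Calculate the discount amount:
25% of $120 = $30
Subtract from original:
$120 - $30 = $90

$90


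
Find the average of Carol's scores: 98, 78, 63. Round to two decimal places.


Add the scores:
98 + 78 + 63 = 239
Divide by the number of tests:
239 / 3 = 79.6666... ≈ 79.67

79.67


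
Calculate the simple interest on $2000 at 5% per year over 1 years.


Use the formula I = P x R x T / 100
P x R x T = 2000 x 5 x 1 = 10000
I = 10000 / 100 = $100

$100


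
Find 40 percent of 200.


Convert percentage to decimal:
40% = 0.4
Multiply:
200 x 0.4 = 80

80


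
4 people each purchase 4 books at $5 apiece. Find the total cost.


Cost per person:
4 x $5 = $20
Group total:
4 x $20 = $80

$80


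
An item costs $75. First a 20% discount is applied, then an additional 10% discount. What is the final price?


First discount:
20% of $75 = $15
Price after first discount:
$75 - $15 = $60
Second discount:
10% of $60 = $6
Final price:
$60 - $6 = $54

$54


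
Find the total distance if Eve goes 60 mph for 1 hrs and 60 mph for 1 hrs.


Leg 1 distance:
60 x 1 = 60 miles
Leg 2 distance:
60 x 1 = 60 miles
Total distance:
60 + 60 = 120 miles

120 miles


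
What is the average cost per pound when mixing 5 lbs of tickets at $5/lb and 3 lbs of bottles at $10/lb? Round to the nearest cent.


Cost of tickets:
5 x $5 = $25
Cost of bottles:
3 x $10 = $30
Total cost: $25 + $30 = $55
Total weight: 8 lbs
Average: $55 / 8 = $6.875 ≈ $6.88/lb

$6.88/lb


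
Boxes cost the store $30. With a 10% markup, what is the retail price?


Calculate the markup amount:
10% of $30 = $3
Add to cost:
$30 + $3 = $33

$33


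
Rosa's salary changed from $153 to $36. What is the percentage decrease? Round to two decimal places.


Find the absolute change:
|36 - 153| = 117
Divide by original and multiply by 100:
117 / 153 x 100 = 76.4705...% ≈ 76.47%

76.47%


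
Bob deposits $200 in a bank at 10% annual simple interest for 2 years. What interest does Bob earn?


Use the formula I = P x R x T / 100
P x R x T = 200 x 10 x 2 = 4000
I = 4000 / 100 = $40

$40


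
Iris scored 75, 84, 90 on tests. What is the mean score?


Add the scores:
75 + 84 + 90 = 249
Divide by the number of tests:
249 / 3 = 83

83


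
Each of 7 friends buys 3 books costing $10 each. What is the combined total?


Cost per person:
3 x $10 = $30
Group total:
7 x $30 = $210

$210


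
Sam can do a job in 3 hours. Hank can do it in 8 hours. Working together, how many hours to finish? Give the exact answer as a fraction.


Sam's rate: 1/3 of the job per hour
Hank's rate: 1/8 of the job per hour
Combined rate: 1/3 + 1/8 = 11/24 per hour
Time = 1 / (11/24) = 24/11 hours (≈ 2.18 hours)

24/11 hours
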